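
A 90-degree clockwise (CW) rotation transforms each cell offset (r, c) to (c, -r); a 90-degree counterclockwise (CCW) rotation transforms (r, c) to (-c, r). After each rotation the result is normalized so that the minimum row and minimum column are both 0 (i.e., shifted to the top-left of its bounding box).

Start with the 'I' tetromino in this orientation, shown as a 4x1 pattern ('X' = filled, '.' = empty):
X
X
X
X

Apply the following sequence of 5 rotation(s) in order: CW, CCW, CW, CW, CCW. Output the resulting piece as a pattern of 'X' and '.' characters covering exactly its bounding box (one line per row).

Start:
X
X
X
X
After rotation 1 (CW):
XXXX
After rotation 2 (CCW):
X
X
X
X
After rotation 3 (CW):
XXXX
After rotation 4 (CW):
X
X
X
X
After rotation 5 (CCW):
XXXX

Answer: XXXX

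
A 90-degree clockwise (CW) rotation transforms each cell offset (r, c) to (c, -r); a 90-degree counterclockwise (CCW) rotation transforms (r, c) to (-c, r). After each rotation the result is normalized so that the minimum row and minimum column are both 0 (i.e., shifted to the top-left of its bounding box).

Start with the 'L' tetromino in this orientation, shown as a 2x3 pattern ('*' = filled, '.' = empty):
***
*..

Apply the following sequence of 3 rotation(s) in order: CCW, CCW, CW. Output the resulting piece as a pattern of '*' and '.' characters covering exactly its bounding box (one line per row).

Start:
***
*..
After rotation 1 (CCW):
*.
*.
**
After rotation 2 (CCW):
..*
***
After rotation 3 (CW):
*.
*.
**

Answer: *.
*.
**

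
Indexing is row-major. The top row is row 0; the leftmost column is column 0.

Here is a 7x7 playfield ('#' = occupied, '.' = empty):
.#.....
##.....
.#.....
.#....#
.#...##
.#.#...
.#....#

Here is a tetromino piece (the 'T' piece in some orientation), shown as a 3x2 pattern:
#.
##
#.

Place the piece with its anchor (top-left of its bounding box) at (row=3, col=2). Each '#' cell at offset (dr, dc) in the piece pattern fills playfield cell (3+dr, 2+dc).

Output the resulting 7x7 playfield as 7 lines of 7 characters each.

Answer: .#.....
##.....
.#.....
.##...#
.###.##
.###...
.#....#

Derivation:
Fill (3+0,2+0) = (3,2)
Fill (3+1,2+0) = (4,2)
Fill (3+1,2+1) = (4,3)
Fill (3+2,2+0) = (5,2)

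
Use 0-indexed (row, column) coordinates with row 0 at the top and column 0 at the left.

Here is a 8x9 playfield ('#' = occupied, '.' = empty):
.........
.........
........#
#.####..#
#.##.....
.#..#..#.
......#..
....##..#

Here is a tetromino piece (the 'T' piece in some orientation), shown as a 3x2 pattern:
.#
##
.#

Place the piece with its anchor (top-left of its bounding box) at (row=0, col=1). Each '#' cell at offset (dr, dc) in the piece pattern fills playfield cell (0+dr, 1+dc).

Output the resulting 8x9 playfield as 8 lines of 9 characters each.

Fill (0+0,1+1) = (0,2)
Fill (0+1,1+0) = (1,1)
Fill (0+1,1+1) = (1,2)
Fill (0+2,1+1) = (2,2)

Answer: ..#......
.##......
..#.....#
#.####..#
#.##.....
.#..#..#.
......#..
....##..#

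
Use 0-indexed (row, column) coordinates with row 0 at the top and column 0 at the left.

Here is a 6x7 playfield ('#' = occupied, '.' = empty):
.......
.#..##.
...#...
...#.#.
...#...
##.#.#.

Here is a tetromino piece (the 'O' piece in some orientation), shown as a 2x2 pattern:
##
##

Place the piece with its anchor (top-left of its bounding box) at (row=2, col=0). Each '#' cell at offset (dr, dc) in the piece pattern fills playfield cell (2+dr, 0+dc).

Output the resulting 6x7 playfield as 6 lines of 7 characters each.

Answer: .......
.#..##.
##.#...
##.#.#.
...#...
##.#.#.

Derivation:
Fill (2+0,0+0) = (2,0)
Fill (2+0,0+1) = (2,1)
Fill (2+1,0+0) = (3,0)
Fill (2+1,0+1) = (3,1)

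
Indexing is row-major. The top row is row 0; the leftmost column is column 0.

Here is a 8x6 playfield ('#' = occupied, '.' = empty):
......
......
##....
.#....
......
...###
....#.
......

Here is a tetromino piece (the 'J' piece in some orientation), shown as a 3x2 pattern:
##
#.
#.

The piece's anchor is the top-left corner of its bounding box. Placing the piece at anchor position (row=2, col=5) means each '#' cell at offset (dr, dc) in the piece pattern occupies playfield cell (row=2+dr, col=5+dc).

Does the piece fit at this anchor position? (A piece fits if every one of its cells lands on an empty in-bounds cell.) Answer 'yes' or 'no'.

Answer: no

Derivation:
Check each piece cell at anchor (2, 5):
  offset (0,0) -> (2,5): empty -> OK
  offset (0,1) -> (2,6): out of bounds -> FAIL
  offset (1,0) -> (3,5): empty -> OK
  offset (2,0) -> (4,5): empty -> OK
All cells valid: no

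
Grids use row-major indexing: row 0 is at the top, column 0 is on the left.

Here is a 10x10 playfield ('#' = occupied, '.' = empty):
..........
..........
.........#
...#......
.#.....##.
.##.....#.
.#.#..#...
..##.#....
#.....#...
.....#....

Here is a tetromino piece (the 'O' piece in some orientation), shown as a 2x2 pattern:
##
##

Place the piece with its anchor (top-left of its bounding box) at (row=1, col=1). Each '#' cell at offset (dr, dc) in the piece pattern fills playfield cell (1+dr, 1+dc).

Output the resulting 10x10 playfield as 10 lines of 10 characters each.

Fill (1+0,1+0) = (1,1)
Fill (1+0,1+1) = (1,2)
Fill (1+1,1+0) = (2,1)
Fill (1+1,1+1) = (2,2)

Answer: ..........
.##.......
.##......#
...#......
.#.....##.
.##.....#.
.#.#..#...
..##.#....
#.....#...
.....#....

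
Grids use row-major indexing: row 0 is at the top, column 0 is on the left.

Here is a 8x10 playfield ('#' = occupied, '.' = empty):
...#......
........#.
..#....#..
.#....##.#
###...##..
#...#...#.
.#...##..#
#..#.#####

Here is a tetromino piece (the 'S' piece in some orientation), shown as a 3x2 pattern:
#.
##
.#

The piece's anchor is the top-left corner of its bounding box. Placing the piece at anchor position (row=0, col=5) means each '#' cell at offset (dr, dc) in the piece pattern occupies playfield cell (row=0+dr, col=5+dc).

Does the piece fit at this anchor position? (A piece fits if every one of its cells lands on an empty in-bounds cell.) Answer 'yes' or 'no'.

Check each piece cell at anchor (0, 5):
  offset (0,0) -> (0,5): empty -> OK
  offset (1,0) -> (1,5): empty -> OK
  offset (1,1) -> (1,6): empty -> OK
  offset (2,1) -> (2,6): empty -> OK
All cells valid: yes

Answer: yes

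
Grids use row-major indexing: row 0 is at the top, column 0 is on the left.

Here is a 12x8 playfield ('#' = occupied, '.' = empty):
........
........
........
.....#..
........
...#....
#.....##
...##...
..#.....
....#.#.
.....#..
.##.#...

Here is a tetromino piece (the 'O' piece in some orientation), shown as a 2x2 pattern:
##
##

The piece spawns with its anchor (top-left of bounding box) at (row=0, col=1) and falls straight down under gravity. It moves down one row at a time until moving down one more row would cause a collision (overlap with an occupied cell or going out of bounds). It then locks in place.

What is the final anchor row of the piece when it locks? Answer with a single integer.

Answer: 6

Derivation:
Spawn at (row=0, col=1). Try each row:
  row 0: fits
  row 1: fits
  row 2: fits
  row 3: fits
  row 4: fits
  row 5: fits
  row 6: fits
  row 7: blocked -> lock at row 6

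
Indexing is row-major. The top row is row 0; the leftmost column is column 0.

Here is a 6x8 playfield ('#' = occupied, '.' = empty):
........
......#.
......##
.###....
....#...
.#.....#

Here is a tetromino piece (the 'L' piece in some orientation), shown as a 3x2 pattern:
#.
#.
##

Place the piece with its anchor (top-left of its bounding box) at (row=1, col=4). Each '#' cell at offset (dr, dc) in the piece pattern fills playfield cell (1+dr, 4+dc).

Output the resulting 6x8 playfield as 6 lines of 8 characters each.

Answer: ........
....#.#.
....#.##
.#####..
....#...
.#.....#

Derivation:
Fill (1+0,4+0) = (1,4)
Fill (1+1,4+0) = (2,4)
Fill (1+2,4+0) = (3,4)
Fill (1+2,4+1) = (3,5)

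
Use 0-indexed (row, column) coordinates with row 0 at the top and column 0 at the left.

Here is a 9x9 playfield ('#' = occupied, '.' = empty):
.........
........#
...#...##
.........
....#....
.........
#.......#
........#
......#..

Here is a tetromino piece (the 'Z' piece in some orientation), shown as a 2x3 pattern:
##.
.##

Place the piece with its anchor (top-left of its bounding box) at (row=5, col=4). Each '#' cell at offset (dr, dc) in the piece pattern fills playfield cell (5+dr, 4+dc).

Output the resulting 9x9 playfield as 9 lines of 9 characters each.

Fill (5+0,4+0) = (5,4)
Fill (5+0,4+1) = (5,5)
Fill (5+1,4+1) = (6,5)
Fill (5+1,4+2) = (6,6)

Answer: .........
........#
...#...##
.........
....#....
....##...
#....##.#
........#
......#..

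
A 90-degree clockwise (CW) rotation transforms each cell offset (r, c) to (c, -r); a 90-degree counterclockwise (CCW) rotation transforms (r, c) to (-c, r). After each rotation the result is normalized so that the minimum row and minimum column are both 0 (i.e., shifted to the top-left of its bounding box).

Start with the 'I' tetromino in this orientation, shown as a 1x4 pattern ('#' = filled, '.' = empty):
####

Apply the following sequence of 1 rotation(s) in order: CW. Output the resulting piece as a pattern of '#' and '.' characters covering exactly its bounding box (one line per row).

Start:
####
After rotation 1 (CW):
#
#
#
#

Answer: #
#
#
#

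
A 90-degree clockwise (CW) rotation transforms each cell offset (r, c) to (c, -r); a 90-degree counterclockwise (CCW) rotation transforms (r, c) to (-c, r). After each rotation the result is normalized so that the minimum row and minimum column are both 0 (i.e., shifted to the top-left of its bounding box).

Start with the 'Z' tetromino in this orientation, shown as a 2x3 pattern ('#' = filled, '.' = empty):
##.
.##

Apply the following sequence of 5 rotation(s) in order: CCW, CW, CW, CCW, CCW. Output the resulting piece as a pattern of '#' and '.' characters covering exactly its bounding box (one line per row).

Answer: .#
##
#.

Derivation:
Start:
##.
.##
After rotation 1 (CCW):
.#
##
#.
After rotation 2 (CW):
##.
.##
After rotation 3 (CW):
.#
##
#.
After rotation 4 (CCW):
##.
.##
After rotation 5 (CCW):
.#
##
#.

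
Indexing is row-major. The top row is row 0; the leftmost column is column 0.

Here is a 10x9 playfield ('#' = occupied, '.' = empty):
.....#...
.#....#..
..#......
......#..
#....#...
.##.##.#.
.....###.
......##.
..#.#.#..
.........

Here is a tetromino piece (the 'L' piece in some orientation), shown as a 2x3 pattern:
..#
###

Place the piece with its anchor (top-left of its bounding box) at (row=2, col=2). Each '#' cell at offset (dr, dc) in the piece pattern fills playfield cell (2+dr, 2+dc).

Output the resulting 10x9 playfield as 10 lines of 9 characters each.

Answer: .....#...
.#....#..
..#.#....
..###.#..
#....#...
.##.##.#.
.....###.
......##.
..#.#.#..
.........

Derivation:
Fill (2+0,2+2) = (2,4)
Fill (2+1,2+0) = (3,2)
Fill (2+1,2+1) = (3,3)
Fill (2+1,2+2) = (3,4)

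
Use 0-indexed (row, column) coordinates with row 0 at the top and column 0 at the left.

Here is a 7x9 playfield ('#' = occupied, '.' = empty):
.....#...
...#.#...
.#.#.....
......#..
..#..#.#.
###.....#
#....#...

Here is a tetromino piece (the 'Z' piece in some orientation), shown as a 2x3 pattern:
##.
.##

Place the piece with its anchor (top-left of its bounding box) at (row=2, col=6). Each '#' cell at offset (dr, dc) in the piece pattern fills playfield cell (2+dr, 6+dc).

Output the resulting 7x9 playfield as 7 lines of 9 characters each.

Fill (2+0,6+0) = (2,6)
Fill (2+0,6+1) = (2,7)
Fill (2+1,6+1) = (3,7)
Fill (2+1,6+2) = (3,8)

Answer: .....#...
...#.#...
.#.#..##.
......###
..#..#.#.
###.....#
#....#...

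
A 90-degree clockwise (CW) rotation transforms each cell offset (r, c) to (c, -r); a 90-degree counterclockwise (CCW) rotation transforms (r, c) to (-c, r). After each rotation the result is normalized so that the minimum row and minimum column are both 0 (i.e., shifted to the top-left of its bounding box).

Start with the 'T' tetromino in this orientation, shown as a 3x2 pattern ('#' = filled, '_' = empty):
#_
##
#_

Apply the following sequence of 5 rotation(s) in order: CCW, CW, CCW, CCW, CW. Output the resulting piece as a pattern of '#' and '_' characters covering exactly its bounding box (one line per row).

Start:
#_
##
#_
After rotation 1 (CCW):
_#_
###
After rotation 2 (CW):
#_
##
#_
After rotation 3 (CCW):
_#_
###
After rotation 4 (CCW):
_#
##
_#
After rotation 5 (CW):
_#_
###

Answer: _#_
###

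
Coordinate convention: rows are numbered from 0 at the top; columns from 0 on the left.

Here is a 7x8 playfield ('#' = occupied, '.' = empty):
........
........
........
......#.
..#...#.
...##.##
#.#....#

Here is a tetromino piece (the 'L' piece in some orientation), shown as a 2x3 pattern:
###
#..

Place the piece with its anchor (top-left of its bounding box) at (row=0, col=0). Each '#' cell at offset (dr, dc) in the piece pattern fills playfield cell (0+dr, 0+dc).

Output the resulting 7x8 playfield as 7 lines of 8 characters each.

Fill (0+0,0+0) = (0,0)
Fill (0+0,0+1) = (0,1)
Fill (0+0,0+2) = (0,2)
Fill (0+1,0+0) = (1,0)

Answer: ###.....
#.......
........
......#.
..#...#.
...##.##
#.#....#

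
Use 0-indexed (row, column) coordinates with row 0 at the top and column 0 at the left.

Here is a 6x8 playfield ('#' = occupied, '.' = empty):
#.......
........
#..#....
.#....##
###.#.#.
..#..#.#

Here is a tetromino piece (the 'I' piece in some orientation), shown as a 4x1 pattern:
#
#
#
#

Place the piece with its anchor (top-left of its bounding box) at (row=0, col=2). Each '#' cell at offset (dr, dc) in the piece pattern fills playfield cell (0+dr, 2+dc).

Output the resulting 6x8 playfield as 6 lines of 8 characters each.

Fill (0+0,2+0) = (0,2)
Fill (0+1,2+0) = (1,2)
Fill (0+2,2+0) = (2,2)
Fill (0+3,2+0) = (3,2)

Answer: #.#.....
..#.....
#.##....
.##...##
###.#.#.
..#..#.#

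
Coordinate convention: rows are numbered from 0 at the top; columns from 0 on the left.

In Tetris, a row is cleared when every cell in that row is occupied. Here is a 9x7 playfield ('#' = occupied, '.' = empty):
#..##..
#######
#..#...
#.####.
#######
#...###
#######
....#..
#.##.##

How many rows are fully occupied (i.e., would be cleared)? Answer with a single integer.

Answer: 3

Derivation:
Check each row:
  row 0: 4 empty cells -> not full
  row 1: 0 empty cells -> FULL (clear)
  row 2: 5 empty cells -> not full
  row 3: 2 empty cells -> not full
  row 4: 0 empty cells -> FULL (clear)
  row 5: 3 empty cells -> not full
  row 6: 0 empty cells -> FULL (clear)
  row 7: 6 empty cells -> not full
  row 8: 2 empty cells -> not full
Total rows cleared: 3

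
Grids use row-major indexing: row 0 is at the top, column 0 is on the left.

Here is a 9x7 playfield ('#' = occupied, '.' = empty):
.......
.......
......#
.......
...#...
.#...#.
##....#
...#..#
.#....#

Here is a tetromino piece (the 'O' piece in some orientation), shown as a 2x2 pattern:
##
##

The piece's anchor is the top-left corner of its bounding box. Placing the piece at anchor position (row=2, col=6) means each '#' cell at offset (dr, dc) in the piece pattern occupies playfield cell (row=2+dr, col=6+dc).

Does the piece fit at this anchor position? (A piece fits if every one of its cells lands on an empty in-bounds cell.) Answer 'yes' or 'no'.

Answer: no

Derivation:
Check each piece cell at anchor (2, 6):
  offset (0,0) -> (2,6): occupied ('#') -> FAIL
  offset (0,1) -> (2,7): out of bounds -> FAIL
  offset (1,0) -> (3,6): empty -> OK
  offset (1,1) -> (3,7): out of bounds -> FAIL
All cells valid: no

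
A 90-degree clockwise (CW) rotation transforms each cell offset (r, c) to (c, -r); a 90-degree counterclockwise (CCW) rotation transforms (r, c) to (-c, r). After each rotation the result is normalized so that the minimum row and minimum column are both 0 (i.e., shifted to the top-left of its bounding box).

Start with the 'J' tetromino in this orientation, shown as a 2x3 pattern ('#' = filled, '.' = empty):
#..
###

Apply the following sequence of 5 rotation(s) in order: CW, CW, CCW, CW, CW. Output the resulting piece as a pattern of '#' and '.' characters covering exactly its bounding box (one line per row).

Answer: .#
.#
##

Derivation:
Start:
#..
###
After rotation 1 (CW):
##
#.
#.
After rotation 2 (CW):
###
..#
After rotation 3 (CCW):
##
#.
#.
After rotation 4 (CW):
###
..#
After rotation 5 (CW):
.#
.#
##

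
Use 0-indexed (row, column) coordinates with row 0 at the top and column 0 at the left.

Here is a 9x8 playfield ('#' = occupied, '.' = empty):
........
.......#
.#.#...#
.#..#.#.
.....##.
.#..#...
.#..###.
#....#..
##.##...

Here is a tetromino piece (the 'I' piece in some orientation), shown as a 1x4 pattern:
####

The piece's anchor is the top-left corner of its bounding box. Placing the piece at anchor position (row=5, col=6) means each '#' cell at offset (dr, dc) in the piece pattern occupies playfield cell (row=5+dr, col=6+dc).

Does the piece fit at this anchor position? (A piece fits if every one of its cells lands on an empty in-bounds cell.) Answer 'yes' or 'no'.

Answer: no

Derivation:
Check each piece cell at anchor (5, 6):
  offset (0,0) -> (5,6): empty -> OK
  offset (0,1) -> (5,7): empty -> OK
  offset (0,2) -> (5,8): out of bounds -> FAIL
  offset (0,3) -> (5,9): out of bounds -> FAIL
All cells valid: no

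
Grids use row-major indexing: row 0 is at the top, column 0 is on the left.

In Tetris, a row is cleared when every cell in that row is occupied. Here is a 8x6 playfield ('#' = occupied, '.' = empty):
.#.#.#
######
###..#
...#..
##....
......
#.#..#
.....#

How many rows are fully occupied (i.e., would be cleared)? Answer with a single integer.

Check each row:
  row 0: 3 empty cells -> not full
  row 1: 0 empty cells -> FULL (clear)
  row 2: 2 empty cells -> not full
  row 3: 5 empty cells -> not full
  row 4: 4 empty cells -> not full
  row 5: 6 empty cells -> not full
  row 6: 3 empty cells -> not full
  row 7: 5 empty cells -> not full
Total rows cleared: 1

Answer: 1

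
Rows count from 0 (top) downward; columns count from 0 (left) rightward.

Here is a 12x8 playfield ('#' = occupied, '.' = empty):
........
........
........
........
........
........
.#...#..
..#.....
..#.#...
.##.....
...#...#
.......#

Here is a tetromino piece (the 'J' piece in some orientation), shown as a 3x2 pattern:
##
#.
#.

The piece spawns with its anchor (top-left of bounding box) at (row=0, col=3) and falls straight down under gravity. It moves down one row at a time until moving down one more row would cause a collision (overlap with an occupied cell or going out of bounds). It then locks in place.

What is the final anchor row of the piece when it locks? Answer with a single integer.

Spawn at (row=0, col=3). Try each row:
  row 0: fits
  row 1: fits
  row 2: fits
  row 3: fits
  row 4: fits
  row 5: fits
  row 6: fits
  row 7: fits
  row 8: blocked -> lock at row 7

Answer: 7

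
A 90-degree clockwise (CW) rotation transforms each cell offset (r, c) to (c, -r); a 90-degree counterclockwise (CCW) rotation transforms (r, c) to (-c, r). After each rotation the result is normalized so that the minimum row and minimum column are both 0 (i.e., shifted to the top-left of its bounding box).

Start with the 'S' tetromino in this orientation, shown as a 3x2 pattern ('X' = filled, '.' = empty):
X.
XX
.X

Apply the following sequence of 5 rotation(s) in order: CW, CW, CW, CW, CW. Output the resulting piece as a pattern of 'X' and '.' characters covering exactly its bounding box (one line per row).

Start:
X.
XX
.X
After rotation 1 (CW):
.XX
XX.
After rotation 2 (CW):
X.
XX
.X
After rotation 3 (CW):
.XX
XX.
After rotation 4 (CW):
X.
XX
.X
After rotation 5 (CW):
.XX
XX.

Answer: .XX
XX.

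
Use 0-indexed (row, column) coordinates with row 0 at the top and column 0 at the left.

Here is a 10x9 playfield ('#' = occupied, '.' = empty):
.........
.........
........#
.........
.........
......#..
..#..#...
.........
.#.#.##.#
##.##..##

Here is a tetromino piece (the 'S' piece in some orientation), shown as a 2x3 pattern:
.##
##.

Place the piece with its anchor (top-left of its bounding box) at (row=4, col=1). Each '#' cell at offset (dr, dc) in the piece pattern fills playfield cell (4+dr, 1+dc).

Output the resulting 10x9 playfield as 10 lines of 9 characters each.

Answer: .........
.........
........#
.........
..##.....
.##...#..
..#..#...
.........
.#.#.##.#
##.##..##

Derivation:
Fill (4+0,1+1) = (4,2)
Fill (4+0,1+2) = (4,3)
Fill (4+1,1+0) = (5,1)
Fill (4+1,1+1) = (5,2)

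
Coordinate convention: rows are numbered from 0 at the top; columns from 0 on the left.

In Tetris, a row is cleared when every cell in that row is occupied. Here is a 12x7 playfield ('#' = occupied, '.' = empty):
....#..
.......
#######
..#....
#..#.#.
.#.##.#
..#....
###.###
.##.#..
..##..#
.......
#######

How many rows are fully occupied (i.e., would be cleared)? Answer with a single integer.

Check each row:
  row 0: 6 empty cells -> not full
  row 1: 7 empty cells -> not full
  row 2: 0 empty cells -> FULL (clear)
  row 3: 6 empty cells -> not full
  row 4: 4 empty cells -> not full
  row 5: 3 empty cells -> not full
  row 6: 6 empty cells -> not full
  row 7: 1 empty cell -> not full
  row 8: 4 empty cells -> not full
  row 9: 4 empty cells -> not full
  row 10: 7 empty cells -> not full
  row 11: 0 empty cells -> FULL (clear)
Total rows cleared: 2

Answer: 2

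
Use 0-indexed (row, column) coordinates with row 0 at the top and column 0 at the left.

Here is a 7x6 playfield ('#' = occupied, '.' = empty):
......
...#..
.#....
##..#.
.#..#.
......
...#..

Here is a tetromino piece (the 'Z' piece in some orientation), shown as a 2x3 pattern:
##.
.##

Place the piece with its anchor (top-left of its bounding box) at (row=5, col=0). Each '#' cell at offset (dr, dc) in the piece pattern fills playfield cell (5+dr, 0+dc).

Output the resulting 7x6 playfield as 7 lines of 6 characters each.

Answer: ......
...#..
.#....
##..#.
.#..#.
##....
.###..

Derivation:
Fill (5+0,0+0) = (5,0)
Fill (5+0,0+1) = (5,1)
Fill (5+1,0+1) = (6,1)
Fill (5+1,0+2) = (6,2)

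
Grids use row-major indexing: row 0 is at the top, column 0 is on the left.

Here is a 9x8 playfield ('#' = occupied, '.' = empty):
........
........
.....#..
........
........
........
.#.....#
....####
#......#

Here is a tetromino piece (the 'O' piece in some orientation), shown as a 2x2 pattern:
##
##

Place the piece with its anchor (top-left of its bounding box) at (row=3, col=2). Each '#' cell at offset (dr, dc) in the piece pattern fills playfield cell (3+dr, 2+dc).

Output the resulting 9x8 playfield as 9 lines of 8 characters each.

Answer: ........
........
.....#..
..##....
..##....
........
.#.....#
....####
#......#

Derivation:
Fill (3+0,2+0) = (3,2)
Fill (3+0,2+1) = (3,3)
Fill (3+1,2+0) = (4,2)
Fill (3+1,2+1) = (4,3)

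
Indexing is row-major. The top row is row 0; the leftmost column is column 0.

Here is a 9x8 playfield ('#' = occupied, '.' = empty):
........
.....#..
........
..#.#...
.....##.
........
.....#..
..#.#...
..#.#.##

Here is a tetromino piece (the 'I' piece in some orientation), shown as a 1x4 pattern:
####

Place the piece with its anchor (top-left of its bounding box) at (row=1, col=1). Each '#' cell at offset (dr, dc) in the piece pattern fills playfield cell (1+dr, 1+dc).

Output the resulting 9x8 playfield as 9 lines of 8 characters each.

Fill (1+0,1+0) = (1,1)
Fill (1+0,1+1) = (1,2)
Fill (1+0,1+2) = (1,3)
Fill (1+0,1+3) = (1,4)

Answer: ........
.#####..
........
..#.#...
.....##.
........
.....#..
..#.#...
..#.#.##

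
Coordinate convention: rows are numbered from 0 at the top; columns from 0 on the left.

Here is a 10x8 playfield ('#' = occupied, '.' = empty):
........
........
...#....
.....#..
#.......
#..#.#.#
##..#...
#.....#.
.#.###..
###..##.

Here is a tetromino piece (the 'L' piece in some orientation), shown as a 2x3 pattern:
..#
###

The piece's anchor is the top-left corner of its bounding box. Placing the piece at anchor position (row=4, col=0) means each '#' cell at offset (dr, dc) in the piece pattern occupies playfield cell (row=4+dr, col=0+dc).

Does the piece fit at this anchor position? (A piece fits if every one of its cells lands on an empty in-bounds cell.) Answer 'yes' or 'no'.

Check each piece cell at anchor (4, 0):
  offset (0,2) -> (4,2): empty -> OK
  offset (1,0) -> (5,0): occupied ('#') -> FAIL
  offset (1,1) -> (5,1): empty -> OK
  offset (1,2) -> (5,2): empty -> OK
All cells valid: no

Answer: no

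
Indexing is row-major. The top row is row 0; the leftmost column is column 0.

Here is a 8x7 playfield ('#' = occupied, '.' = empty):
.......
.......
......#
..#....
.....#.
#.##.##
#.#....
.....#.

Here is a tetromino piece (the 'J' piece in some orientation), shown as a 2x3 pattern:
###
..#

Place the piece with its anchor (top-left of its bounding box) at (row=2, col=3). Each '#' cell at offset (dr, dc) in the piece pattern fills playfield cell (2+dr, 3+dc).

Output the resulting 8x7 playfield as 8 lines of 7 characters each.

Fill (2+0,3+0) = (2,3)
Fill (2+0,3+1) = (2,4)
Fill (2+0,3+2) = (2,5)
Fill (2+1,3+2) = (3,5)

Answer: .......
.......
...####
..#..#.
.....#.
#.##.##
#.#....
.....#.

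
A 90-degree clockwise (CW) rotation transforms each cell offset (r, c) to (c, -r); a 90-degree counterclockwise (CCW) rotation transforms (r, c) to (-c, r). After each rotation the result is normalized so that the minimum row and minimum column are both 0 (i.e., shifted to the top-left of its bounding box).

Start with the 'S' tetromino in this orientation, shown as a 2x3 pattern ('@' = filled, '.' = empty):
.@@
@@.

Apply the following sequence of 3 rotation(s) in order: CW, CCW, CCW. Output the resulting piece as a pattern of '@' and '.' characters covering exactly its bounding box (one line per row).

Answer: @.
@@
.@

Derivation:
Start:
.@@
@@.
After rotation 1 (CW):
@.
@@
.@
After rotation 2 (CCW):
.@@
@@.
After rotation 3 (CCW):
@.
@@
.@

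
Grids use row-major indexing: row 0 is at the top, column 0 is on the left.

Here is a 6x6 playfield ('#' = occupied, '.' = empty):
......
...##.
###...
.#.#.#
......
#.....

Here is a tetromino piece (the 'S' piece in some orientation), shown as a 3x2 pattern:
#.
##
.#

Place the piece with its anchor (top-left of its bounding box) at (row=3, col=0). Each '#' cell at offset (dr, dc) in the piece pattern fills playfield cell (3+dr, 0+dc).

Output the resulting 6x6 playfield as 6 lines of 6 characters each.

Fill (3+0,0+0) = (3,0)
Fill (3+1,0+0) = (4,0)
Fill (3+1,0+1) = (4,1)
Fill (3+2,0+1) = (5,1)

Answer: ......
...##.
###...
##.#.#
##....
##....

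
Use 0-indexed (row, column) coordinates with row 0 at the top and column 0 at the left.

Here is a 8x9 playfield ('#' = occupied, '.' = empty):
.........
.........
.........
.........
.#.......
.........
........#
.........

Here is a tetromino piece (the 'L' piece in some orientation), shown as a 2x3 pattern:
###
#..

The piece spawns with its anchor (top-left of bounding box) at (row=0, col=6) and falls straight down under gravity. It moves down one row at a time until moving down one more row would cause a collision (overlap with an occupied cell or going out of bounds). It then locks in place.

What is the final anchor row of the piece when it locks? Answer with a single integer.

Answer: 5

Derivation:
Spawn at (row=0, col=6). Try each row:
  row 0: fits
  row 1: fits
  row 2: fits
  row 3: fits
  row 4: fits
  row 5: fits
  row 6: blocked -> lock at row 5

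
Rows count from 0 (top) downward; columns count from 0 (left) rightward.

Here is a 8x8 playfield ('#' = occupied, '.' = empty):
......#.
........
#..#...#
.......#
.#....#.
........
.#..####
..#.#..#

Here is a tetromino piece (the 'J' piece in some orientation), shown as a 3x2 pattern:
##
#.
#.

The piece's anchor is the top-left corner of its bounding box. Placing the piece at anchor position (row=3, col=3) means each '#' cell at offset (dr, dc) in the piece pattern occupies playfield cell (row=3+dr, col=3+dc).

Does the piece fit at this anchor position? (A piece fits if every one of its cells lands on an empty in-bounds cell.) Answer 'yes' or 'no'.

Answer: yes

Derivation:
Check each piece cell at anchor (3, 3):
  offset (0,0) -> (3,3): empty -> OK
  offset (0,1) -> (3,4): empty -> OK
  offset (1,0) -> (4,3): empty -> OK
  offset (2,0) -> (5,3): empty -> OK
All cells valid: yes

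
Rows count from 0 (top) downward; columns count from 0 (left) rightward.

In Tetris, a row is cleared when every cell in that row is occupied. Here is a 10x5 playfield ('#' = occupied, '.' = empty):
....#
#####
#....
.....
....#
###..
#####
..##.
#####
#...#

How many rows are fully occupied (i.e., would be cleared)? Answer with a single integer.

Answer: 3

Derivation:
Check each row:
  row 0: 4 empty cells -> not full
  row 1: 0 empty cells -> FULL (clear)
  row 2: 4 empty cells -> not full
  row 3: 5 empty cells -> not full
  row 4: 4 empty cells -> not full
  row 5: 2 empty cells -> not full
  row 6: 0 empty cells -> FULL (clear)
  row 7: 3 empty cells -> not full
  row 8: 0 empty cells -> FULL (clear)
  row 9: 3 empty cells -> not full
Total rows cleared: 3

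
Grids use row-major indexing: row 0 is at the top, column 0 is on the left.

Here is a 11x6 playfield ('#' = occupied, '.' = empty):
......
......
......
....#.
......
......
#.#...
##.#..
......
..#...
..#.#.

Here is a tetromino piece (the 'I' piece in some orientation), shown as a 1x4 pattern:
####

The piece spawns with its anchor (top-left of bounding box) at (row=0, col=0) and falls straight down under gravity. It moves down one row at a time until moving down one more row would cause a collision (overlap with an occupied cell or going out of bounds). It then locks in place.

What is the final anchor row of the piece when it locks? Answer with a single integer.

Answer: 5

Derivation:
Spawn at (row=0, col=0). Try each row:
  row 0: fits
  row 1: fits
  row 2: fits
  row 3: fits
  row 4: fits
  row 5: fits
  row 6: blocked -> lock at row 5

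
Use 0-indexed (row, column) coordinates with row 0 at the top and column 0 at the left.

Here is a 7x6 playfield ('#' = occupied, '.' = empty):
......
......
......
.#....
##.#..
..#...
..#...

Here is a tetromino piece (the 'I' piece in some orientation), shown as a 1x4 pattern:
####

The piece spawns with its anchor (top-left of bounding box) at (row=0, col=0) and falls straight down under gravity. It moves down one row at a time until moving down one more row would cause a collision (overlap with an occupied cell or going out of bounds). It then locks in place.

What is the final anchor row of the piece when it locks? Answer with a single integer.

Spawn at (row=0, col=0). Try each row:
  row 0: fits
  row 1: fits
  row 2: fits
  row 3: blocked -> lock at row 2

Answer: 2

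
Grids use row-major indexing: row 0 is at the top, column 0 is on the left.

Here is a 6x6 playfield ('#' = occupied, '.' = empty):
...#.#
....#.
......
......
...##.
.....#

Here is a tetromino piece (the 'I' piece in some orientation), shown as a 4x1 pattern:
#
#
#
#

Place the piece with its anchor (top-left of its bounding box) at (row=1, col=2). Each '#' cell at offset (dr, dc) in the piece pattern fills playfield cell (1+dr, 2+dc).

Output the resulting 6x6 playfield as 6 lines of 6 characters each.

Answer: ...#.#
..#.#.
..#...
..#...
..###.
.....#

Derivation:
Fill (1+0,2+0) = (1,2)
Fill (1+1,2+0) = (2,2)
Fill (1+2,2+0) = (3,2)
Fill (1+3,2+0) = (4,2)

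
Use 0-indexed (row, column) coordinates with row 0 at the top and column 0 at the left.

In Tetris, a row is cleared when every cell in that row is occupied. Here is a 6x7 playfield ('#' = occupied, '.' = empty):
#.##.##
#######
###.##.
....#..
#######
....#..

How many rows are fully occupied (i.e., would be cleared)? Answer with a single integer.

Check each row:
  row 0: 2 empty cells -> not full
  row 1: 0 empty cells -> FULL (clear)
  row 2: 2 empty cells -> not full
  row 3: 6 empty cells -> not full
  row 4: 0 empty cells -> FULL (clear)
  row 5: 6 empty cells -> not full
Total rows cleared: 2

Answer: 2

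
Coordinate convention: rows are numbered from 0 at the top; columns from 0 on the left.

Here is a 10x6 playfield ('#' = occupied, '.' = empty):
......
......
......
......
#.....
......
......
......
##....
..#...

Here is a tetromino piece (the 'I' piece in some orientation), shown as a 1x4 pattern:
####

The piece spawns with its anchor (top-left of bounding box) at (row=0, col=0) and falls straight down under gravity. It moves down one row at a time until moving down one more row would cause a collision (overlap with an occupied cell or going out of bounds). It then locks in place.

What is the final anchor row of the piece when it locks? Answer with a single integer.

Answer: 3

Derivation:
Spawn at (row=0, col=0). Try each row:
  row 0: fits
  row 1: fits
  row 2: fits
  row 3: fits
  row 4: blocked -> lock at row 3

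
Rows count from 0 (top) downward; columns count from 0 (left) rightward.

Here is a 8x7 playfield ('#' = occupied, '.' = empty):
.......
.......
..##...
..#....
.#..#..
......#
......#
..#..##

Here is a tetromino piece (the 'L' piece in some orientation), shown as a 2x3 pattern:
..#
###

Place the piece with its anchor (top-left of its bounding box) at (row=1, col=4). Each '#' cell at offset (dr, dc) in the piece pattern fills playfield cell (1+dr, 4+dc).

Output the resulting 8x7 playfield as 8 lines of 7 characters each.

Answer: .......
......#
..#####
..#....
.#..#..
......#
......#
..#..##

Derivation:
Fill (1+0,4+2) = (1,6)
Fill (1+1,4+0) = (2,4)
Fill (1+1,4+1) = (2,5)
Fill (1+1,4+2) = (2,6)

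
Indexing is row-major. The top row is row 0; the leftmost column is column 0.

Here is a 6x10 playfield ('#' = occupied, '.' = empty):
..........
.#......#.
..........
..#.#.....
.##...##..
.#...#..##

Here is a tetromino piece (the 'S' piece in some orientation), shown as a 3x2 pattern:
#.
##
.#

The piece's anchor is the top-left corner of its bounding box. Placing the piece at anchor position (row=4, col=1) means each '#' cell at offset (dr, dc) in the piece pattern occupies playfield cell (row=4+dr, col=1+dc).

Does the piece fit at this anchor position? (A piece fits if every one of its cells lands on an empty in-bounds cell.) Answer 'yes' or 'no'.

Answer: no

Derivation:
Check each piece cell at anchor (4, 1):
  offset (0,0) -> (4,1): occupied ('#') -> FAIL
  offset (1,0) -> (5,1): occupied ('#') -> FAIL
  offset (1,1) -> (5,2): empty -> OK
  offset (2,1) -> (6,2): out of bounds -> FAIL
All cells valid: no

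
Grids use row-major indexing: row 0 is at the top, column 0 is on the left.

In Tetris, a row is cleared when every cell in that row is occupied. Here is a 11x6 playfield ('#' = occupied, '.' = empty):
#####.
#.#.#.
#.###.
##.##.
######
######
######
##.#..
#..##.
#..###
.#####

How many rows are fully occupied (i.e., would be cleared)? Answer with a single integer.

Answer: 3

Derivation:
Check each row:
  row 0: 1 empty cell -> not full
  row 1: 3 empty cells -> not full
  row 2: 2 empty cells -> not full
  row 3: 2 empty cells -> not full
  row 4: 0 empty cells -> FULL (clear)
  row 5: 0 empty cells -> FULL (clear)
  row 6: 0 empty cells -> FULL (clear)
  row 7: 3 empty cells -> not full
  row 8: 3 empty cells -> not full
  row 9: 2 empty cells -> not full
  row 10: 1 empty cell -> not full
Total rows cleared: 3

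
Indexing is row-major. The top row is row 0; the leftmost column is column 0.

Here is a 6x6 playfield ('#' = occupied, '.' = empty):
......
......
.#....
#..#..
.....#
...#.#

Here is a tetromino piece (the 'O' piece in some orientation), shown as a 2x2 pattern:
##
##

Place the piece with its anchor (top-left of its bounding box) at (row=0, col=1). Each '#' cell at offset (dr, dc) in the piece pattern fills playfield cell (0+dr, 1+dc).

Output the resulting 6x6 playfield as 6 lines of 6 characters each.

Fill (0+0,1+0) = (0,1)
Fill (0+0,1+1) = (0,2)
Fill (0+1,1+0) = (1,1)
Fill (0+1,1+1) = (1,2)

Answer: .##...
.##...
.#....
#..#..
.....#
...#.#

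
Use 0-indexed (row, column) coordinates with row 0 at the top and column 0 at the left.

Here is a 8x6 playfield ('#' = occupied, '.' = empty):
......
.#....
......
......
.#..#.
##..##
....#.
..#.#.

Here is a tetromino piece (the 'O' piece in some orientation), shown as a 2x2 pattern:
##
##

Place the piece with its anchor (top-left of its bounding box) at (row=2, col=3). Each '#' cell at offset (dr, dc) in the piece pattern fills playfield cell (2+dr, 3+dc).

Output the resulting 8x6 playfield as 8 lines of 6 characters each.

Answer: ......
.#....
...##.
...##.
.#..#.
##..##
....#.
..#.#.

Derivation:
Fill (2+0,3+0) = (2,3)
Fill (2+0,3+1) = (2,4)
Fill (2+1,3+0) = (3,3)
Fill (2+1,3+1) = (3,4)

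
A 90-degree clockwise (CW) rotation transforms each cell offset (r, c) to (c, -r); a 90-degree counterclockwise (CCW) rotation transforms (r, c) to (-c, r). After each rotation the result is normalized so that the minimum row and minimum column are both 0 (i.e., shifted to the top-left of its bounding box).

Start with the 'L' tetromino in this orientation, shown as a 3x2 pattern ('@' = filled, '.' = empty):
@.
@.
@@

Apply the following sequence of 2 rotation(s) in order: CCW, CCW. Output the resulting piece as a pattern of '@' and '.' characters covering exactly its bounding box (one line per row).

Answer: @@
.@
.@

Derivation:
Start:
@.
@.
@@
After rotation 1 (CCW):
..@
@@@
After rotation 2 (CCW):
@@
.@
.@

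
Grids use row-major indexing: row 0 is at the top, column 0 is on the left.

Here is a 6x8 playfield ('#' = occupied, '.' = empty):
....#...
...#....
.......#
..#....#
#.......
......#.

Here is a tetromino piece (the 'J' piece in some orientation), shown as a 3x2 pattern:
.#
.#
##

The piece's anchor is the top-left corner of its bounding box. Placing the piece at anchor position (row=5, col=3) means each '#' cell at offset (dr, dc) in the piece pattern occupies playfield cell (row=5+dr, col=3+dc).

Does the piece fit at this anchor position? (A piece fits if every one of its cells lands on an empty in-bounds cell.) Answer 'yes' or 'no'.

Answer: no

Derivation:
Check each piece cell at anchor (5, 3):
  offset (0,1) -> (5,4): empty -> OK
  offset (1,1) -> (6,4): out of bounds -> FAIL
  offset (2,0) -> (7,3): out of bounds -> FAIL
  offset (2,1) -> (7,4): out of bounds -> FAIL
All cells valid: no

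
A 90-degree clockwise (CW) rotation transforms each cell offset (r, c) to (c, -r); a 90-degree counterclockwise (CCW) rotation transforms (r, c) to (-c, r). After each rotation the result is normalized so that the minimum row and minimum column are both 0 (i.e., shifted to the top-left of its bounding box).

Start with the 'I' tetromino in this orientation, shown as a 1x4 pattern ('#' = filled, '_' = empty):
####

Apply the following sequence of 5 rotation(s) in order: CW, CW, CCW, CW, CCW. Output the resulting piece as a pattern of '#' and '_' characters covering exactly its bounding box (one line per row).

Start:
####
After rotation 1 (CW):
#
#
#
#
After rotation 2 (CW):
####
After rotation 3 (CCW):
#
#
#
#
After rotation 4 (CW):
####
After rotation 5 (CCW):
#
#
#
#

Answer: #
#
#
#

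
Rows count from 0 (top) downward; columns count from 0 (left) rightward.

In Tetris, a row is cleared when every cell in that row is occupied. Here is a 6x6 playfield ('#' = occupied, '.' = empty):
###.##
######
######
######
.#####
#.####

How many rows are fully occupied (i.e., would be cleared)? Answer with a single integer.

Check each row:
  row 0: 1 empty cell -> not full
  row 1: 0 empty cells -> FULL (clear)
  row 2: 0 empty cells -> FULL (clear)
  row 3: 0 empty cells -> FULL (clear)
  row 4: 1 empty cell -> not full
  row 5: 1 empty cell -> not full
Total rows cleared: 3

Answer: 3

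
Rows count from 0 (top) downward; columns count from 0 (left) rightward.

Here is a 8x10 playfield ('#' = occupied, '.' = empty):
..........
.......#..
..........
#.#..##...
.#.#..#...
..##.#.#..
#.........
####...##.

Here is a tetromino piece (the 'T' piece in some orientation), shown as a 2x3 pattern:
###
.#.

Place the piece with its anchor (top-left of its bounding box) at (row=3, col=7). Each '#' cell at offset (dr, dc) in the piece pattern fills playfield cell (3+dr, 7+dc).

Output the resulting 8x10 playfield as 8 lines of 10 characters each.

Answer: ..........
.......#..
..........
#.#..#####
.#.#..#.#.
..##.#.#..
#.........
####...##.

Derivation:
Fill (3+0,7+0) = (3,7)
Fill (3+0,7+1) = (3,8)
Fill (3+0,7+2) = (3,9)
Fill (3+1,7+1) = (4,8)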